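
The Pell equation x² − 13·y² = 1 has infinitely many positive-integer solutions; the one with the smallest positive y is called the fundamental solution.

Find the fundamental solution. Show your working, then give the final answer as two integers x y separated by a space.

649 180

d=13: √d = [3; 1,1,1,1,6] (ℓ=5, odd), read p_9/q_9
k=0  a_k=3  p_k/q_k = 3/1
…
k=2  a_k=1  p_k/q_k = 7/2
…
k=4  a_k=1  p_k/q_k = 18/5
…
k=6  a_k=1  p_k/q_k = 137/38
k=7  a_k=1  p_k/q_k = 256/71
k=8  a_k=1  p_k/q_k = 393/109
k=9  a_k=1  p_k/q_k = 649/180
fundamental: x₁=649, y₁=180  (since 421201 − 13·32400 = 1)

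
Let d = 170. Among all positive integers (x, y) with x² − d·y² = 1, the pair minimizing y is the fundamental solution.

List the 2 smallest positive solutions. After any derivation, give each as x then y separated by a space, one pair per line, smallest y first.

339 26
229841 17628

√170 = [13; 26, …], period ℓ=1 (odd) → k=1
i=0: a=13 ⇒ p=13, q=1
i=1: a=26 ⇒ p=339, q=26
→ (339, 26).  Check: 339²=114921, 170·26²=114920, difference 1.
k=2:  x_2 = 339·339+170·26·26 = 229841,  y_2 = 339·26+26·339 = 17628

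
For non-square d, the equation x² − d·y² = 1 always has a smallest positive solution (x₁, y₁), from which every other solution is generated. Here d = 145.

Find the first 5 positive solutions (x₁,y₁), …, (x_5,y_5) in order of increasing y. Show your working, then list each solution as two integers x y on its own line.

d=145: √d = [12; 24] (ℓ=1, odd), read p_1/q_1
i=0: a=12 ⇒ p=12, q=1
i=1: a=24 ⇒ p=289, q=24
fundamental: x₁=289, y₁=24  (since 83521 − 145·576 = 1)
k=2:  x_2 = 289·289+145·24·24 = 167041,  y_2 = 289·24+24·289 = 13872
k=3:  x_3 = 289·167041+145·24·13872 = 96549409,  y_3 = 289·13872+24·167041 = 8017992
k=4:  x_4 = 289·96549409+145·24·8017992 = 55805391361,  y_4 = 289·8017992+24·96549409 = 4634385504
k=5:  x_5 = 289·55805391361+145·24·4634385504 = 32255419657249,  y_5 = 289·4634385504+24·55805391361 = 2678666803320

289 24
167041 13872
96549409 8017992
55805391361 4634385504
32255419657249 2678666803320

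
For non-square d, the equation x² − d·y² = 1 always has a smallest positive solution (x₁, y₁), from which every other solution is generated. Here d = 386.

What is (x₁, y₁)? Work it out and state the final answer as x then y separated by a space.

d=386: √d = [19; 1,1,1,4,1,18,1,4,1,1,1,38] (ℓ=12, even), read p_11/q_11
a_0=19:  p_0=19·1+0=19,  q_0=19·0+1=1
…
a_3=1:  p_3=1·39+20=59,  q_3=1·2+1=3
a_4=4:  p_4=4·59+39=275,  q_4=4·3+2=14
…
a_10=1:  p_10=1·39392+32771=72163,  q_10=1·2005+1668=3673
a_11=1:  p_11=1·72163+39392=111555,  q_11=1·3673+2005=5678
fundamental: x₁=111555, y₁=5678  (since 12444518025 − 386·32239684 = 1)

111555 5678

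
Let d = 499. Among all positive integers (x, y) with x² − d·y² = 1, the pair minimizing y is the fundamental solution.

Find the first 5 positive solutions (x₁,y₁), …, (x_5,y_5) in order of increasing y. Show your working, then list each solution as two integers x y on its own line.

4490 201
40320199 1804980
362075382530 16208720199
3251436894799201 145554305582040
29197902953221442450 1307077647917999001

[22; 2,1,21,1,2,44] for √499; ℓ=6 ⇒ convergent index 5
k=0  a_k=22  p_k/q_k = 22/1
…
k=2  a_k=1  p_k/q_k = 67/3
k=3  a_k=21  p_k/q_k = 1452/65
k=4  a_k=1  p_k/q_k = 1519/68
k=5  a_k=2  p_k/q_k = 4490/201
→ (4490, 201).  Check: 4490²=20160100, 499·201²=20160099, difference 1.
k=2:  x_2 = 4490·4490+499·201·201 = 40320199,  y_2 = 4490·201+201·4490 = 1804980
k=3:  x_3 = 4490·40320199+499·201·1804980 = 362075382530,  y_3 = 4490·1804980+201·40320199 = 16208720199
k=4:  x_4 = 4490·362075382530+499·201·16208720199 = 3251436894799201,  y_4 = 4490·16208720199+201·362075382530 = 145554305582040
k=5:  x_5 = 4490·3251436894799201+499·201·145554305582040 = 29197902953221442450,  y_5 = 4490·145554305582040+201·3251436894799201 = 1307077647917999001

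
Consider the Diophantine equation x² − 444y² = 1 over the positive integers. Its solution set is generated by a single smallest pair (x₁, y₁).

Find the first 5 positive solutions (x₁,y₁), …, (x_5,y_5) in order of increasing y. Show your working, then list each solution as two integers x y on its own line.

295 14
174049 8260
102688615 4873386
60586108801 2875289480
35745701503975 1696415919814

√444 = [21; 14,42, …], period ℓ=2 (even) → k=1
step 0: (21, 1)  from 21·(1,0) + (0,1)
step 1: (295, 14)  from 14·(21,1) + (1,0)
→ (295, 14).  Check: 295²=87025, 444·14²=87024, difference 1.
(x_2, y_2) = (295·295 + 444·14·14, 295·14 + 14·295) = (174049, 8260)
(x_3, y_3) = (295·174049 + 444·14·8260, 295·8260 + 14·174049) = (102688615, 4873386)
(x_4, y_4) = (295·102688615 + 444·14·4873386, 295·4873386 + 14·102688615) = (60586108801, 2875289480)
(x_5, y_5) = (295·60586108801 + 444·14·2875289480, 295·2875289480 + 14·60586108801) = (35745701503975, 1696415919814)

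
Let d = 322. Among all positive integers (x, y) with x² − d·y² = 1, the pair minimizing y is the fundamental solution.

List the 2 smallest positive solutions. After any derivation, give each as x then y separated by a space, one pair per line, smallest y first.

[17; 1,16,1,34] for √322; ℓ=4 ⇒ convergent index 3
step 0: (17, 1)  from 17·(1,0) + (0,1)
step 1: (18, 1)  from 1·(17,1) + (1,0)
step 2: (305, 17)  from 16·(18,1) + (17,1)
step 3: (323, 18)  from 1·(305,17) + (18,1)
fundamental: x₁=323, y₁=18  (since 104329 − 322·324 = 1)
k=2:  x_2 = 323·323+322·18·18 = 208657,  y_2 = 323·18+18·323 = 11628

323 18
208657 11628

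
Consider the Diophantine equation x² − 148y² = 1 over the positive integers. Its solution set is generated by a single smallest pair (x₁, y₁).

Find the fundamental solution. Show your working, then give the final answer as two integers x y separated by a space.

73 6

[12; 6,24] for √148; ℓ=2 ⇒ convergent index 1
k=0  a_k=12  p_k/q_k = 12/1
k=1  a_k=6  p_k/q_k = 73/6
→ (73, 6).  Check: 73²=5329, 148·6²=5328, difference 1.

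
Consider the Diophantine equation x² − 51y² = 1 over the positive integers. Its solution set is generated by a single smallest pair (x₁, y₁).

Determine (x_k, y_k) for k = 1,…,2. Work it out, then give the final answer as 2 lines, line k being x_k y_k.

50 7
4999 700

√51 = [7; 7,14, …], period ℓ=2 (even) → k=1
a_0=7:  p_0=7·1+0=7,  q_0=7·0+1=1
a_1=7:  p_1=7·7+1=50,  q_1=7·1+0=7
(x₁, y₁) = (50, 7);  50² − 51·7² = 1 ✓
(x_2, y_2) = (50·50 + 51·7·7, 50·7 + 7·50) = (4999, 700)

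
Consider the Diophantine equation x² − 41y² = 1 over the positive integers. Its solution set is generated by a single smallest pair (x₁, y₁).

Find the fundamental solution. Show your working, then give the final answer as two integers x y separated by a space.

2049 320

√41 → a₀=6, period (2,2,12); ℓ=3 odd so k=5
a_0=6:  p_0=6·1+0=6,  q_0=6·0+1=1
a_1=2:  p_1=2·6+1=13,  q_1=2·1+0=2
…
a_4=2:  p_4=2·397+32=826,  q_4=2·62+5=129
a_5=2:  p_5=2·826+397=2049,  q_5=2·129+62=320
(x₁, y₁) = (2049, 320);  2049² − 41·320² = 1 ✓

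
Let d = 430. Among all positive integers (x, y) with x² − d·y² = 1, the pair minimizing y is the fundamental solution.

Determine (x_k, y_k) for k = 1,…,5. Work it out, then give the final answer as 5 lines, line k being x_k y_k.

d=430: √d = [20; 1,2,1,3,1,…,2,1,40] (ℓ=14, even), read p_13/q_13
k=0  a_k=20  p_k/q_k = 20/1
…
k=7  a_k=8  p_k/q_k = 21794/1051
…
k=9  a_k=1  p_k/q_k = 155233/7486
…
k=12  a_k=2  p_k/q_k = 2107880/101651
k=13  a_k=1  p_k/q_k = 2862251/138030
→ (2862251, 138030).  Check: 2862251²=8192480787001, 430·138030²=8192480787000, difference 1.
n=2: (2862251,138030)∘(2862251,138030) = (2862251·2862251+430·138030·138030, 2862251·138030+138030·2862251) = (16384961574001,790153011060)
n=3: (16384961574001,790153011060)∘(2862251,138030) = (2862251·16384961574001+430·138030·790153011060, 2862251·790153011060+138030·16384961574001) = (93795745300289010251,4523232492118854090)
n=4: (93795745300289010251,4523232492118854090)∘(2862251,138030) = (2862251·93795745300289010251+430·138030·4523232492118854090, 2862251·4523232492118854090+138030·93795745300289010251) = (536933931562978654798296001,25893253447598574322902120)
n=5: (536933931562978654798296001,25893253447598574322902120)∘(2862251,138030) = (2862251·536933931562978654798296001+430·138030·25893253447598574322902120, 2862251·25893253447598574322902120+138030·536933931562978654798296001) = (3073679365100040639604854765306251,148225981147280410676109712890150)

2862251 138030
16384961574001 790153011060
93795745300289010251 4523232492118854090
536933931562978654798296001 25893253447598574322902120
3073679365100040639604854765306251 148225981147280410676109712890150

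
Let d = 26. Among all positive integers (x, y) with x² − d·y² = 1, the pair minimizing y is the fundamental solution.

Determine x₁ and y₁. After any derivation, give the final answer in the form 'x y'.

51 10

√26 = [5; 10, …], period ℓ=1 (odd) → k=1
a_0=5:  p_0=5·1+0=5,  q_0=5·0+1=1
a_1=10:  p_1=10·5+1=51,  q_1=10·1+0=10
→ (51, 10).  Check: 51²=2601, 26·10²=2600, difference 1.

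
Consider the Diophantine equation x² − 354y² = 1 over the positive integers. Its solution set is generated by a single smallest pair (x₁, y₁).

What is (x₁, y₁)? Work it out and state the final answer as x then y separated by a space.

[18; 1,4,2,2,18,2,2,4,1,36] for √354; ℓ=10 ⇒ convergent index 9
k=0  a_k=18  p_k/q_k = 18/1
k=1  a_k=1  p_k/q_k = 19/1
k=2  a_k=4  p_k/q_k = 94/5
k=3  a_k=2  p_k/q_k = 207/11
k=4  a_k=2  p_k/q_k = 508/27
k=5  a_k=18  p_k/q_k = 9351/497
…
k=7  a_k=2  p_k/q_k = 47771/2539
k=8  a_k=4  p_k/q_k = 210294/11177
k=9  a_k=1  p_k/q_k = 258065/13716
fundamental: x₁=258065, y₁=13716  (since 66597544225 − 354·188128656 = 1)

258065 13716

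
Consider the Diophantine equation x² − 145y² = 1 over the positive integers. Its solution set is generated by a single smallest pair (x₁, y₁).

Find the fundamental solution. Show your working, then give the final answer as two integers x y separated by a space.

289 24

d=145: √d = [12; 24] (ℓ=1, odd), read p_1/q_1
step 0: (12, 1)  from 12·(1,0) + (0,1)
step 1: (289, 24)  from 24·(12,1) + (1,0)
→ (289, 24).  Check: 289²=83521, 145·24²=83520, difference 1.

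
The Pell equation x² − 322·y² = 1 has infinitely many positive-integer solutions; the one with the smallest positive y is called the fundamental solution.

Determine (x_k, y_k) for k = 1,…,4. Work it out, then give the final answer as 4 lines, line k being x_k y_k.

√322 → a₀=17, period (1,16,1,34); ℓ=4 even so k=3
step 0: (17, 1)  from 17·(1,0) + (0,1)
step 1: (18, 1)  from 1·(17,1) + (1,0)
step 2: (305, 17)  from 16·(18,1) + (17,1)
step 3: (323, 18)  from 1·(305,17) + (18,1)
fundamental: x₁=323, y₁=18  (since 104329 − 322·324 = 1)
(x_2, y_2) = (323·323 + 322·18·18, 323·18 + 18·323) = (208657, 11628)
(x_3, y_3) = (323·208657 + 322·18·11628, 323·11628 + 18·208657) = (134792099, 7511670)
(x_4, y_4) = (323·134792099 + 322·18·7511670, 323·7511670 + 18·134792099) = (87075487297, 4852527192)

323 18
208657 11628
134792099 7511670
87075487297 4852527192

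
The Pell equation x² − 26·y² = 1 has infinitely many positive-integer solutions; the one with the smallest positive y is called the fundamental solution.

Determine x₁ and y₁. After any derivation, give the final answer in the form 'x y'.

51 10

[5; 10] for √26; ℓ=1 ⇒ convergent index 1
i=0: a=5 ⇒ p=5, q=1
i=1: a=10 ⇒ p=51, q=10
→ (51, 10).  Check: 51²=2601, 26·10²=2600, difference 1.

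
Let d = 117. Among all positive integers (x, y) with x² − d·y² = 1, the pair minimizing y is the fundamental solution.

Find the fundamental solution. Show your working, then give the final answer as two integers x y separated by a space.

√117 = [10; 1,4,2,4,1,20, …], period ℓ=6 (even) → k=5
a_0=10:  p_0=10·1+0=10,  q_0=10·0+1=1
a_1=1:  p_1=1·10+1=11,  q_1=1·1+0=1
a_2=4:  p_2=4·11+10=54,  q_2=4·1+1=5
a_3=2:  p_3=2·54+11=119,  q_3=2·5+1=11
a_4=4:  p_4=4·119+54=530,  q_4=4·11+5=49
a_5=1:  p_5=1·530+119=649,  q_5=1·49+11=60
→ (649, 60).  Check: 649²=421201, 117·60²=421200, difference 1.

649 60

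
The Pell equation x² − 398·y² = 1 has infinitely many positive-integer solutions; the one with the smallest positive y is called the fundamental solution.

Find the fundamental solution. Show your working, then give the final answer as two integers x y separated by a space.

399 20

[19; 1,18,1,38] for √398; ℓ=4 ⇒ convergent index 3
a_0=19:  p_0=19·1+0=19,  q_0=19·0+1=1
a_1=1:  p_1=1·19+1=20,  q_1=1·1+0=1
a_2=18:  p_2=18·20+19=379,  q_2=18·1+1=19
a_3=1:  p_3=1·379+20=399,  q_3=1·19+1=20
fundamental: x₁=399, y₁=20  (since 159201 − 398·400 = 1)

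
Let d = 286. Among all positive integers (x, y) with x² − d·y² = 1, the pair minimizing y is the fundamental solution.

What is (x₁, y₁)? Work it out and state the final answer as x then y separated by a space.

561835 33222

d=286: √d = [16; 1,10,3,3,2,3,3,10,1,32] (ℓ=10, even), read p_9/q_9
step 0: (16, 1)  from 16·(1,0) + (0,1)
step 1: (17, 1)  from 1·(16,1) + (1,0)
…
step 3: (575, 34)  from 3·(186,11) + (17,1)
step 4: (1911, 113)  from 3·(575,34) + (186,11)
step 5: (4397, 260)  from 2·(1911,113) + (575,34)
step 6: (15102, 893)  from 3·(4397,260) + (1911,113)
…
step 8: (512132, 30283)  from 10·(49703,2939) + (15102,893)
step 9: (561835, 33222)  from 1·(512132,30283) + (49703,2939)
fundamental: x₁=561835, y₁=33222  (since 315658567225 − 286·1103701284 = 1)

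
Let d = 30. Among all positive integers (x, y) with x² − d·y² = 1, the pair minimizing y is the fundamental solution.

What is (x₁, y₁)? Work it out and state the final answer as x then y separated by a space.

11 2

[5; 2,10] for √30; ℓ=2 ⇒ convergent index 1
i=0: a=5 ⇒ p=5, q=1
i=1: a=2 ⇒ p=11, q=2
→ (11, 2).  Check: 11²=121, 30·2²=120, difference 1.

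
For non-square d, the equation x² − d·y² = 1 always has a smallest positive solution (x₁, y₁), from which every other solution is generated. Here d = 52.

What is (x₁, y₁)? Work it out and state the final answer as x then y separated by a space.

√52 = [7; 4,1,2,1,4,14, …], period ℓ=6 (even) → k=5
a_0=7:  p_0=7·1+0=7,  q_0=7·0+1=1
a_1=4:  p_1=4·7+1=29,  q_1=4·1+0=4
…
a_4=1:  p_4=1·101+36=137,  q_4=1·14+5=19
a_5=4:  p_5=4·137+101=649,  q_5=4·19+14=90
(x₁, y₁) = (649, 90);  649² − 52·90² = 1 ✓

649 90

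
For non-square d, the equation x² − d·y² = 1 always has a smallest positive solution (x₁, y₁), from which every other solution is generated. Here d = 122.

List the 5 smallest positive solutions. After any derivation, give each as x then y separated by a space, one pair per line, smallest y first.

243 22
118097 10692
57394899 5196290
27893802817 2525386248
13556330774163 1227332520238

√122 → a₀=11, period (22); ℓ=1 odd so k=1
k=0  a_k=11  p_k/q_k = 11/1
k=1  a_k=22  p_k/q_k = 243/22
→ (243, 22).  Check: 243²=59049, 122·22²=59048, difference 1.
k=2:  x_2 = 243·243+122·22·22 = 118097,  y_2 = 243·22+22·243 = 10692
k=3:  x_3 = 243·118097+122·22·10692 = 57394899,  y_3 = 243·10692+22·118097 = 5196290
k=4:  x_4 = 243·57394899+122·22·5196290 = 27893802817,  y_4 = 243·5196290+22·57394899 = 2525386248
k=5:  x_5 = 243·27893802817+122·22·2525386248 = 13556330774163,  y_5 = 243·2525386248+22·27893802817 = 1227332520238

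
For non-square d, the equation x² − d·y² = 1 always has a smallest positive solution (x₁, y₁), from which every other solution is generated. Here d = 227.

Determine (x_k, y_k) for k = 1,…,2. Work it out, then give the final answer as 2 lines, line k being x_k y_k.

226 15
102151 6780

[15; 15,30] for √227; ℓ=2 ⇒ convergent index 1
k=0  a_k=15  p_k/q_k = 15/1
k=1  a_k=15  p_k/q_k = 226/15
→ (226, 15).  Check: 226²=51076, 227·15²=51075, difference 1.
k=2:  x_2 = 226·226+227·15·15 = 102151,  y_2 = 226·15+15·226 = 6780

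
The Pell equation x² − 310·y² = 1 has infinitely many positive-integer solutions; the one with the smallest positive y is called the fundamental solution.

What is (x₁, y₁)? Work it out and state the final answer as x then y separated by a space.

√310 = [17; 1,1,1,1,5,…,1,1,34, …], period ℓ=16 (even) → k=15
i=0: a=17 ⇒ p=17, q=1
…
i=3: a=1 ⇒ p=53, q=3
i=4: a=1 ⇒ p=88, q=5
i=5: a=5 ⇒ p=493, q=28
…
i=7: a=1 ⇒ p=2060, q=117
…
i=11: a=5 ⇒ p=152387, q=8655
i=12: a=1 ⇒ p=181315, q=10298
…
i=14: a=1 ⇒ p=515017, q=29251
i=15: a=1 ⇒ p=848719, q=48204
(x₁, y₁) = (848719, 48204);  848719² − 310·48204² = 1 ✓

848719 48204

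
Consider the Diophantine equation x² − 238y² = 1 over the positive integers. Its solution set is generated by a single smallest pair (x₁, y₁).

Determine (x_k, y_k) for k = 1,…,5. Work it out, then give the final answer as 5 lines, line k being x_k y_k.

11663 756
272051137 17634456
6345864809999 411341319900
148023642285985537 9594947610352944
3452799473617033826063 223811747547751451844

√238 = [15; 2,2,1,14,1,2,2,30, …], period ℓ=8 (even) → k=7
i=0: a=15 ⇒ p=15, q=1
i=1: a=2 ⇒ p=31, q=2
i=2: a=2 ⇒ p=77, q=5
i=3: a=1 ⇒ p=108, q=7
…
i=5: a=1 ⇒ p=1697, q=110
i=6: a=2 ⇒ p=4983, q=323
i=7: a=2 ⇒ p=11663, q=756
fundamental: x₁=11663, y₁=756  (since 136025569 − 238·571536 = 1)
(11663+756√238)^2 = 272051137 + 17634456√238
(11663+756√238)^3 = 6345864809999 + 411341319900√238
(11663+756√238)^4 = 148023642285985537 + 9594947610352944√238
(11663+756√238)^5 = 3452799473617033826063 + 223811747547751451844√238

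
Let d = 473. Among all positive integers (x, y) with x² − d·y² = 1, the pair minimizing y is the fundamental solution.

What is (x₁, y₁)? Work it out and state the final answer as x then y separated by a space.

87 4

[21; 1,2,1,42] for √473; ℓ=4 ⇒ convergent index 3
a_0=21:  p_0=21·1+0=21,  q_0=21·0+1=1
…
a_2=2:  p_2=2·22+21=65,  q_2=2·1+1=3
a_3=1:  p_3=1·65+22=87,  q_3=1·3+1=4
(x₁, y₁) = (87, 4);  87² − 473·4² = 1 ✓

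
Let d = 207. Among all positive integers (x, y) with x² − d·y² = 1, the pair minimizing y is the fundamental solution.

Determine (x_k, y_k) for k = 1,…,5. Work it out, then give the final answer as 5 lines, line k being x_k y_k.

√207 → a₀=14, period (2,1,1,2,1,1,2,28); ℓ=8 even so k=7
step 0: (14, 1)  from 14·(1,0) + (0,1)
…
step 3: (72, 5)  from 1·(43,3) + (29,2)
…
step 5: (259, 18)  from 1·(187,13) + (72,5)
step 6: (446, 31)  from 1·(259,18) + (187,13)
step 7: (1151, 80)  from 2·(446,31) + (259,18)
fundamental: x₁=1151, y₁=80  (since 1324801 − 207·6400 = 1)
k=2:  x_2 = 1151·1151+207·80·80 = 2649601,  y_2 = 1151·80+80·1151 = 184160
k=3:  x_3 = 1151·2649601+207·80·184160 = 6099380351,  y_3 = 1151·184160+80·2649601 = 423936240
k=4:  x_4 = 1151·6099380351+207·80·423936240 = 14040770918401,  y_4 = 1151·423936240+80·6099380351 = 975901040320
k=5:  x_5 = 1151·14040770918401+207·80·975901040320 = 32321848554778751,  y_5 = 1151·975901040320+80·14040770918401 = 2246523770880400

1151 80
2649601 184160
6099380351 423936240
14040770918401 975901040320
32321848554778751 2246523770880400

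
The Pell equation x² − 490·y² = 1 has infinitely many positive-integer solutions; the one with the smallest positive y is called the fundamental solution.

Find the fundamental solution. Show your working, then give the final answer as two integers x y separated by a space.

1039681 46968

√490 = [22; 7,2,1,4,4,4,1,2,7,44, …], period ℓ=10 (even) → k=9
step 0: (22, 1)  from 22·(1,0) + (0,1)
step 1: (155, 7)  from 7·(22,1) + (1,0)
step 2: (332, 15)  from 2·(155,7) + (22,1)
…
step 4: (2280, 103)  from 4·(487,22) + (332,15)
step 5: (9607, 434)  from 4·(2280,103) + (487,22)
step 6: (40708, 1839)  from 4·(9607,434) + (2280,103)
step 7: (50315, 2273)  from 1·(40708,1839) + (9607,434)
step 8: (141338, 6385)  from 2·(50315,2273) + (40708,1839)
step 9: (1039681, 46968)  from 7·(141338,6385) + (50315,2273)
(x₁, y₁) = (1039681, 46968);  1039681² − 490·46968² = 1 ✓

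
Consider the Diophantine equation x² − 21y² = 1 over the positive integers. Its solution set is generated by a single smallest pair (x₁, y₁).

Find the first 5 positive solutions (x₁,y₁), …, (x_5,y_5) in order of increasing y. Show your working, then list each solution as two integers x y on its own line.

55 12
6049 1320
665335 145188
73180801 15969360
8049222775 1756484412

√21 → a₀=4, period (1,1,2,1,1,8); ℓ=6 even so k=5
k=0  a_k=4  p_k/q_k = 4/1
k=1  a_k=1  p_k/q_k = 5/1
k=2  a_k=1  p_k/q_k = 9/2
…
k=4  a_k=1  p_k/q_k = 32/7
k=5  a_k=1  p_k/q_k = 55/12
fundamental: x₁=55, y₁=12  (since 3025 − 21·144 = 1)
k=2:  x_2 = 55·55+21·12·12 = 6049,  y_2 = 55·12+12·55 = 1320
k=3:  x_3 = 55·6049+21·12·1320 = 665335,  y_3 = 55·1320+12·6049 = 145188
k=4:  x_4 = 55·665335+21·12·145188 = 73180801,  y_4 = 55·145188+12·665335 = 15969360
k=5:  x_5 = 55·73180801+21·12·15969360 = 8049222775,  y_5 = 55·15969360+12·73180801 = 1756484412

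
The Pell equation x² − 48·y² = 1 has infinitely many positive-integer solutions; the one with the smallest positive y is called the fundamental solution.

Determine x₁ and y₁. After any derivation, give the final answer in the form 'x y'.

√48 → a₀=6, period (1,12); ℓ=2 even so k=1
k=0  a_k=6  p_k/q_k = 6/1
k=1  a_k=1  p_k/q_k = 7/1
fundamental: x₁=7, y₁=1  (since 49 − 48·1 = 1)

7 1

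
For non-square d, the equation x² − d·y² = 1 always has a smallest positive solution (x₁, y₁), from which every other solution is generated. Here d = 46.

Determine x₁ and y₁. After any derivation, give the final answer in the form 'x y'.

d=46: √d = [6; 1,3,1,1,2,6,2,1,1,3,1,12] (ℓ=12, even), read p_11/q_11
step 0: (6, 1)  from 6·(1,0) + (0,1)
step 1: (7, 1)  from 1·(6,1) + (1,0)
…
step 3: (34, 5)  from 1·(27,4) + (7,1)
…
step 5: (156, 23)  from 2·(61,9) + (34,5)
step 6: (997, 147)  from 6·(156,23) + (61,9)
…
step 10: (19038, 2807)  from 3·(5297,781) + (3147,464)
step 11: (24335, 3588)  from 1·(19038,2807) + (5297,781)
→ (24335, 3588).  Check: 24335²=592192225, 46·3588²=592192224, difference 1.

24335 3588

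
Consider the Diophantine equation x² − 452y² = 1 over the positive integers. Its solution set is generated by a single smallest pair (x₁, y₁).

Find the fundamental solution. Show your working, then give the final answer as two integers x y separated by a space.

1204353 56648

[21; 3,1,5,3,10,3,5,1,3,42] for √452; ℓ=10 ⇒ convergent index 9
i=0: a=21 ⇒ p=21, q=1
…
i=4: a=3 ⇒ p=1552, q=73
…
i=8: a=1 ⇒ p=313483, q=14745
i=9: a=3 ⇒ p=1204353, q=56648
(x₁, y₁) = (1204353, 56648);  1204353² − 452·56648² = 1 ✓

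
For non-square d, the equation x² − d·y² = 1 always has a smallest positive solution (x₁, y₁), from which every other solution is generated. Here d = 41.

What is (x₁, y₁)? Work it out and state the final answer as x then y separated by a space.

2049 320

√41 = [6; 2,2,12, …], period ℓ=3 (odd) → k=5
step 0: (6, 1)  from 6·(1,0) + (0,1)
step 1: (13, 2)  from 2·(6,1) + (1,0)
…
step 4: (826, 129)  from 2·(397,62) + (32,5)
step 5: (2049, 320)  from 2·(826,129) + (397,62)
fundamental: x₁=2049, y₁=320  (since 4198401 − 41·102400 = 1)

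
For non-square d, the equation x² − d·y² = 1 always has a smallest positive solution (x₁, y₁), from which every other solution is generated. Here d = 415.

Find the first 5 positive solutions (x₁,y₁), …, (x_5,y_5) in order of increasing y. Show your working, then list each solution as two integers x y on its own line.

18412804 903849
678062702284831 33284788965192
24970071273761872339444 1225732590794885332887
919538056459614718055705397121 45138347901436822389057205104
33862548008263614468078655355989935124 1662247105585933832332453329850170345

√415 = [20; 2,1,2,4,6,…,1,2,40, …], period ℓ=16 (even) → k=15
k=0  a_k=20  p_k/q_k = 20/1
k=1  a_k=2  p_k/q_k = 41/2
…
k=5  a_k=6  p_k/q_k = 4441/218
k=6  a_k=1  p_k/q_k = 5154/253
…
k=8  a_k=3  p_k/q_k = 33939/1666
k=9  a_k=1  p_k/q_k = 43534/2137
k=10  a_k=1  p_k/q_k = 77473/3803
…
k=12  a_k=4  p_k/q_k = 2110961/103623
k=13  a_k=2  p_k/q_k = 4730294/232201
k=14  a_k=1  p_k/q_k = 6841255/335824
k=15  a_k=2  p_k/q_k = 18412804/903849
(x₁, y₁) = (18412804, 903849);  18412804² − 415·903849² = 1 ✓
(18412804+903849√415)^2 = 678062702284831 + 33284788965192√415
(18412804+903849√415)^3 = 24970071273761872339444 + 1225732590794885332887√415
(18412804+903849√415)^4 = 919538056459614718055705397121 + 45138347901436822389057205104√415
(18412804+903849√415)^5 = 33862548008263614468078655355989935124 + 1662247105585933832332453329850170345√415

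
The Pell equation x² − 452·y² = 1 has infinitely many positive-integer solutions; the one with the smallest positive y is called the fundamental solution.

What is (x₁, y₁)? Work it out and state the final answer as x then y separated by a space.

1204353 56648

d=452: √d = [21; 3,1,5,3,10,3,5,1,3,42] (ℓ=10, even), read p_9/q_9
a_0=21:  p_0=21·1+0=21,  q_0=21·0+1=1
a_1=3:  p_1=3·21+1=64,  q_1=3·1+0=3
…
a_5=10:  p_5=10·1552+489=16009,  q_5=10·73+23=753
…
a_8=1:  p_8=1·263904+49579=313483,  q_8=1·12413+2332=14745
a_9=3:  p_9=3·313483+263904=1204353,  q_9=3·14745+12413=56648
fundamental: x₁=1204353, y₁=56648  (since 1450466148609 − 452·3208995904 = 1)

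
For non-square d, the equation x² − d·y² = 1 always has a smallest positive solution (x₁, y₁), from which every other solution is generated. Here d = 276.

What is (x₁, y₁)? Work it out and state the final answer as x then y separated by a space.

7775 468

[16; 1,1,1,1,2,2,2,1,1,1,1,32] for √276; ℓ=12 ⇒ convergent index 11
k=0  a_k=16  p_k/q_k = 16/1
…
k=2  a_k=1  p_k/q_k = 33/2
…
k=4  a_k=1  p_k/q_k = 83/5
k=5  a_k=2  p_k/q_k = 216/13
…
k=8  a_k=1  p_k/q_k = 1761/106
k=9  a_k=1  p_k/q_k = 3007/181
k=10  a_k=1  p_k/q_k = 4768/287
k=11  a_k=1  p_k/q_k = 7775/468
→ (7775, 468).  Check: 7775²=60450625, 276·468²=60450624, difference 1.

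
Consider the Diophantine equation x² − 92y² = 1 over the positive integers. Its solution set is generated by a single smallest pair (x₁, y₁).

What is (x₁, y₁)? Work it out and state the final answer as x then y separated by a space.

[9; 1,1,2,4,2,1,1,18] for √92; ℓ=8 ⇒ convergent index 7
a_0=9:  p_0=9·1+0=9,  q_0=9·0+1=1
a_1=1:  p_1=1·9+1=10,  q_1=1·1+0=1
…
a_3=2:  p_3=2·19+10=48,  q_3=2·2+1=5
a_4=4:  p_4=4·48+19=211,  q_4=4·5+2=22
a_5=2:  p_5=2·211+48=470,  q_5=2·22+5=49
a_6=1:  p_6=1·470+211=681,  q_6=1·49+22=71
a_7=1:  p_7=1·681+470=1151,  q_7=1·71+49=120
(x₁, y₁) = (1151, 120);  1151² − 92·120² = 1 ✓

1151 120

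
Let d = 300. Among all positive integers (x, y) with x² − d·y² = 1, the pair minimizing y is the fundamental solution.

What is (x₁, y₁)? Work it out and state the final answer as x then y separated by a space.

[17; 3,8,3,34] for √300; ℓ=4 ⇒ convergent index 3
i=0: a=17 ⇒ p=17, q=1
…
i=2: a=8 ⇒ p=433, q=25
i=3: a=3 ⇒ p=1351, q=78
→ (1351, 78).  Check: 1351²=1825201, 300·78²=1825200, difference 1.

1351 78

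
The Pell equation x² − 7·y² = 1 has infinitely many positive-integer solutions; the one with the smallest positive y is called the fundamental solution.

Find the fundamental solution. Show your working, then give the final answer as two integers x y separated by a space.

d=7: √d = [2; 1,1,1,4] (ℓ=4, even), read p_3/q_3
k=0  a_k=2  p_k/q_k = 2/1
k=1  a_k=1  p_k/q_k = 3/1
k=2  a_k=1  p_k/q_k = 5/2
k=3  a_k=1  p_k/q_k = 8/3
fundamental: x₁=8, y₁=3  (since 64 − 7·9 = 1)

8 3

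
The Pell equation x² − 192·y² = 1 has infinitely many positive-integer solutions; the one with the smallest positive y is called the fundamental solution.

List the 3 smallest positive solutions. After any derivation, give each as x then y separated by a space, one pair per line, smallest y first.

√192 → a₀=13, period (1,5,1,26); ℓ=4 even so k=3
k=0  a_k=13  p_k/q_k = 13/1
k=1  a_k=1  p_k/q_k = 14/1
k=2  a_k=5  p_k/q_k = 83/6
k=3  a_k=1  p_k/q_k = 97/7
(x₁, y₁) = (97, 7);  97² − 192·7² = 1 ✓
(x_2, y_2) = (97·97 + 192·7·7, 97·7 + 7·97) = (18817, 1358)
(x_3, y_3) = (97·18817 + 192·7·1358, 97·1358 + 7·18817) = (3650401, 263445)

97 7
18817 1358
3650401 263445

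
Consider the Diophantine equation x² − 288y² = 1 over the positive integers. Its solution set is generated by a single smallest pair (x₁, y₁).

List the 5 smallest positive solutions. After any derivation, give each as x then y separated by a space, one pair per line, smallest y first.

17 1
577 34
19601 1155
665857 39236
22619537 1332869

√288 = [16; 1,32, …], period ℓ=2 (even) → k=1
step 0: (16, 1)  from 16·(1,0) + (0,1)
step 1: (17, 1)  from 1·(16,1) + (1,0)
→ (17, 1).  Check: 17²=289, 288·1²=288, difference 1.
(x_2, y_2) = (17·17 + 288·1·1, 17·1 + 1·17) = (577, 34)
(x_3, y_3) = (17·577 + 288·1·34, 17·34 + 1·577) = (19601, 1155)
(x_4, y_4) = (17·19601 + 288·1·1155, 17·1155 + 1·19601) = (665857, 39236)
(x_5, y_5) = (17·665857 + 288·1·39236, 17·39236 + 1·665857) = (22619537, 1332869)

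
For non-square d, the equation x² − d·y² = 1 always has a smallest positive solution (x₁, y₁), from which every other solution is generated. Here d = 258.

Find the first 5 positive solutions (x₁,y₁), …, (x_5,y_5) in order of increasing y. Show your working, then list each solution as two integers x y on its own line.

257 16
132097 8224
67897601 4227120
34899234817 2172731456
17938138798337 1116779741264

[16; 16,32] for √258; ℓ=2 ⇒ convergent index 1
k=0  a_k=16  p_k/q_k = 16/1
k=1  a_k=16  p_k/q_k = 257/16
(x₁, y₁) = (257, 16);  257² − 258·16² = 1 ✓
k=2:  x_2 = 257·257+258·16·16 = 132097,  y_2 = 257·16+16·257 = 8224
k=3:  x_3 = 257·132097+258·16·8224 = 67897601,  y_3 = 257·8224+16·132097 = 4227120
k=4:  x_4 = 257·67897601+258·16·4227120 = 34899234817,  y_4 = 257·4227120+16·67897601 = 2172731456
k=5:  x_5 = 257·34899234817+258·16·2172731456 = 17938138798337,  y_5 = 257·2172731456+16·34899234817 = 1116779741264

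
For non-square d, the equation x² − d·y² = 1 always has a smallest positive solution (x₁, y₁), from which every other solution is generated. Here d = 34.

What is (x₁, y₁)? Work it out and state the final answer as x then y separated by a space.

√34 = [5; 1,4,1,10, …], period ℓ=4 (even) → k=3
step 0: (5, 1)  from 5·(1,0) + (0,1)
step 1: (6, 1)  from 1·(5,1) + (1,0)
step 2: (29, 5)  from 4·(6,1) + (5,1)
step 3: (35, 6)  from 1·(29,5) + (6,1)
fundamental: x₁=35, y₁=6  (since 1225 − 34·36 = 1)

35 6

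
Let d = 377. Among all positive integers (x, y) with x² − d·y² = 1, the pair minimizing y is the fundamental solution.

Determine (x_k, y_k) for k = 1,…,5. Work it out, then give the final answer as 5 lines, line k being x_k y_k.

√377 = [19; 2,2,2,38, …], period ℓ=4 (even) → k=3
i=0: a=19 ⇒ p=19, q=1
i=1: a=2 ⇒ p=39, q=2
i=2: a=2 ⇒ p=97, q=5
i=3: a=2 ⇒ p=233, q=12
→ (233, 12).  Check: 233²=54289, 377·12²=54288, difference 1.
n=2: (233,12)∘(233,12) = (233·233+377·12·12, 233·12+12·233) = (108577,5592)
n=3: (108577,5592)∘(233,12) = (233·108577+377·12·5592, 233·5592+12·108577) = (50596649,2605860)
n=4: (50596649,2605860)∘(233,12) = (233·50596649+377·12·2605860, 233·2605860+12·50596649) = (23577929857,1214325168)
n=5: (23577929857,1214325168)∘(233,12) = (233·23577929857+377·12·1214325168, 233·1214325168+12·23577929857) = (10987264716713,565872922428)

233 12
108577 5592
50596649 2605860
23577929857 1214325168
10987264716713 565872922428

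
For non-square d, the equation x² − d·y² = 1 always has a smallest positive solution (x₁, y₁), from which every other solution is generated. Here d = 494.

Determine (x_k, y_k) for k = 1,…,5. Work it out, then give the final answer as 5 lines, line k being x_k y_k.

[22; 4,2,2,1,2,1,2,2,4,44] for √494; ℓ=10 ⇒ convergent index 9
a_0=22:  p_0=22·1+0=22,  q_0=22·0+1=1
a_1=4:  p_1=4·22+1=89,  q_1=4·1+0=4
…
a_6=1:  p_6=1·1867+689=2556,  q_6=1·84+31=115
…
a_8=2:  p_8=2·6979+2556=16514,  q_8=2·314+115=743
a_9=4:  p_9=4·16514+6979=73035,  q_9=4·743+314=3286
(x₁, y₁) = (73035, 3286);  73035² − 494·3286² = 1 ✓
k=2:  x_2 = 73035·73035+494·3286·3286 = 10668222449,  y_2 = 73035·3286+3286·73035 = 479986020
k=3:  x_3 = 73035·10668222449+494·3286·479986020 = 1558307253052395,  y_3 = 73035·479986020+3286·10668222449 = 70111557938114
k=4:  x_4 = 73035·1558307253052395+494·3286·70111557938114 = 227621940442695115201,  y_4 = 73035·70111557938114+3286·1558307253052395 = 10241195267540325960
k=5:  x_5 = 73035·227621940442695115201+494·3286·10241195267540325960 = 33248736838906168224357675,  y_5 = 73035·10241195267540325960+3286·227621940442695115201 = 1495931392659503855039086

73035 3286
10668222449 479986020
1558307253052395 70111557938114
227621940442695115201 10241195267540325960
33248736838906168224357675 1495931392659503855039086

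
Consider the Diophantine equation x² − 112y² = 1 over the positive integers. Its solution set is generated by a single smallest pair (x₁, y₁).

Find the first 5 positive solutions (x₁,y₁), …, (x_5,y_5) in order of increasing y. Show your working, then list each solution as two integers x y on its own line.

√112 → a₀=10, period (1,1,2,1,1,20); ℓ=6 even so k=5
i=0: a=10 ⇒ p=10, q=1
…
i=4: a=1 ⇒ p=74, q=7
i=5: a=1 ⇒ p=127, q=12
(x₁, y₁) = (127, 12);  127² − 112·12² = 1 ✓
k=2:  x_2 = 127·127+112·12·12 = 32257,  y_2 = 127·12+12·127 = 3048
k=3:  x_3 = 127·32257+112·12·3048 = 8193151,  y_3 = 127·3048+12·32257 = 774180
k=4:  x_4 = 127·8193151+112·12·774180 = 2081028097,  y_4 = 127·774180+12·8193151 = 196638672
k=5:  x_5 = 127·2081028097+112·12·196638672 = 528572943487,  y_5 = 127·196638672+12·2081028097 = 49945448508

127 12
32257 3048
8193151 774180
2081028097 196638672
528572943487 49945448508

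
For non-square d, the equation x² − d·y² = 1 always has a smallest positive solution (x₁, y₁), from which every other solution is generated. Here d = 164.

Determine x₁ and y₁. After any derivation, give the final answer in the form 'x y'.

2049 160

[12; 1,4,6,4,1,24] for √164; ℓ=6 ⇒ convergent index 5
step 0: (12, 1)  from 12·(1,0) + (0,1)
…
step 2: (64, 5)  from 4·(13,1) + (12,1)
…
step 4: (1652, 129)  from 4·(397,31) + (64,5)
step 5: (2049, 160)  from 1·(1652,129) + (397,31)
fundamental: x₁=2049, y₁=160  (since 4198401 − 164·25600 = 1)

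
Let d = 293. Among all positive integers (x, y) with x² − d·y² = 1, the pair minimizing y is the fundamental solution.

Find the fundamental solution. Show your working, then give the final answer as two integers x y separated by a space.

[17; 8,1,1,8,34] for √293; ℓ=5 ⇒ convergent index 9
k=0  a_k=17  p_k/q_k = 17/1
…
k=2  a_k=1  p_k/q_k = 154/9
…
k=8  a_k=1  p_k/q_k = 1444507/84389
k=9  a_k=8  p_k/q_k = 12320649/719780
fundamental: x₁=12320649, y₁=719780  (since 151798391781201 − 293·518083248400 = 1)

12320649 719780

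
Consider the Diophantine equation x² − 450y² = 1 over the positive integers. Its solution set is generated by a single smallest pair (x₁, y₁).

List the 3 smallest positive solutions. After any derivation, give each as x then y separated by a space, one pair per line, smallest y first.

√450 → a₀=21, period (4,1,2,4,2,1,4,42); ℓ=8 even so k=7
a_0=21:  p_0=21·1+0=21,  q_0=21·0+1=1
a_1=4:  p_1=4·21+1=85,  q_1=4·1+0=4
a_2=1:  p_2=1·85+21=106,  q_2=1·4+1=5
…
a_6=1:  p_6=1·2885+1294=4179,  q_6=1·136+61=197
a_7=4:  p_7=4·4179+2885=19601,  q_7=4·197+136=924
(x₁, y₁) = (19601, 924);  19601² − 450·924² = 1 ✓
n=2: (19601,924)∘(19601,924) = (19601·19601+450·924·924, 19601·924+924·19601) = (768398401,36222648)
n=3: (768398401,36222648)∘(19601,924) = (19601·768398401+450·924·36222648, 19601·36222648+924·768398401) = (30122754096401,1420000245972)

19601 924
768398401 36222648
30122754096401 1420000245972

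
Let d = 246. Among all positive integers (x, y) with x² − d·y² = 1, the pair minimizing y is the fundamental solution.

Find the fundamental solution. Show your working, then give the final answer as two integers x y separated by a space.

88805 5662

√246 → a₀=15, period (1,2,5,1,14,1,5,2,1,30); ℓ=10 even so k=9
i=0: a=15 ⇒ p=15, q=1
i=1: a=1 ⇒ p=16, q=1
i=2: a=2 ⇒ p=47, q=3
i=3: a=5 ⇒ p=251, q=16
i=4: a=1 ⇒ p=298, q=19
i=5: a=14 ⇒ p=4423, q=282
i=6: a=1 ⇒ p=4721, q=301
i=7: a=5 ⇒ p=28028, q=1787
i=8: a=2 ⇒ p=60777, q=3875
i=9: a=1 ⇒ p=88805, q=5662
→ (88805, 5662).  Check: 88805²=7886328025, 246·5662²=7886328024, difference 1.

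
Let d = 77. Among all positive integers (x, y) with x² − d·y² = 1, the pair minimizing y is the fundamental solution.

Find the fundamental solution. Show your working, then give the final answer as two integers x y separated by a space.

351 40

√77 = [8; 1,3,2,3,1,16, …], period ℓ=6 (even) → k=5
a_0=8:  p_0=8·1+0=8,  q_0=8·0+1=1
…
a_2=3:  p_2=3·9+8=35,  q_2=3·1+1=4
a_3=2:  p_3=2·35+9=79,  q_3=2·4+1=9
a_4=3:  p_4=3·79+35=272,  q_4=3·9+4=31
a_5=1:  p_5=1·272+79=351,  q_5=1·31+9=40
→ (351, 40).  Check: 351²=123201, 77·40²=123200, difference 1.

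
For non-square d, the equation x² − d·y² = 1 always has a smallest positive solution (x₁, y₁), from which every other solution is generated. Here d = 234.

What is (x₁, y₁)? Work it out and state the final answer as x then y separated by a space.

√234 → a₀=15, period (3,2,1,2,1,2,3,30); ℓ=8 even so k=7
i=0: a=15 ⇒ p=15, q=1
…
i=3: a=1 ⇒ p=153, q=10
i=4: a=2 ⇒ p=413, q=27
…
i=6: a=2 ⇒ p=1545, q=101
i=7: a=3 ⇒ p=5201, q=340
fundamental: x₁=5201, y₁=340  (since 27050401 − 234·115600 = 1)

5201 340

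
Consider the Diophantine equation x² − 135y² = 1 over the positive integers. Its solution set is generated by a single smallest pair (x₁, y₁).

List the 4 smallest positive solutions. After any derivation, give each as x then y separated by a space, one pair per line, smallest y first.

244 21
119071 10248
58106404 5001003
28355806081 2440479216

[11; 1,1,1,1,1,1,1,22] for √135; ℓ=8 ⇒ convergent index 7
step 0: (11, 1)  from 11·(1,0) + (0,1)
step 1: (12, 1)  from 1·(11,1) + (1,0)
step 2: (23, 2)  from 1·(12,1) + (11,1)
step 3: (35, 3)  from 1·(23,2) + (12,1)
…
step 6: (151, 13)  from 1·(93,8) + (58,5)
step 7: (244, 21)  from 1·(151,13) + (93,8)
fundamental: x₁=244, y₁=21  (since 59536 − 135·441 = 1)
(244+21√135)^2 = 119071 + 10248√135
(244+21√135)^3 = 58106404 + 5001003√135
(244+21√135)^4 = 28355806081 + 2440479216√135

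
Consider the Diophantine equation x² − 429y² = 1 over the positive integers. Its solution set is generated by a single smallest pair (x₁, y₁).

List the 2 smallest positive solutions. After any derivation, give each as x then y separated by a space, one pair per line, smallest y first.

√429 → a₀=20, period (1,2,2,9,1,12,1,9,2,2,1,40); ℓ=12 even so k=11
k=0  a_k=20  p_k/q_k = 20/1
…
k=10  a_k=2  p_k/q_k = 1085636/52415
k=11  a_k=1  p_k/q_k = 1524095/73584
(x₁, y₁) = (1524095, 73584);  1524095² − 429·73584² = 1 ✓
(x_2, y_2) = (1524095·1524095 + 429·73584·73584, 1524095·73584 + 73584·1524095) = (4645731138049, 224298012960)

1524095 73584
4645731138049 224298012960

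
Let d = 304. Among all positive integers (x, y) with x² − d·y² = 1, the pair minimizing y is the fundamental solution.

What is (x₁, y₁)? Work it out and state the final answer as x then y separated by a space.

√304 → a₀=17, period (2,3,2,1,1,1,1,1,2,3,2,34); ℓ=12 even so k=11
step 0: (17, 1)  from 17·(1,0) + (0,1)
step 1: (35, 2)  from 2·(17,1) + (1,0)
step 2: (122, 7)  from 3·(35,2) + (17,1)
step 3: (279, 16)  from 2·(122,7) + (35,2)
step 4: (401, 23)  from 1·(279,16) + (122,7)
step 5: (680, 39)  from 1·(401,23) + (279,16)
…
step 7: (1761, 101)  from 1·(1081,62) + (680,39)
…
step 9: (7445, 427)  from 2·(2842,163) + (1761,101)
step 10: (25177, 1444)  from 3·(7445,427) + (2842,163)
step 11: (57799, 3315)  from 2·(25177,1444) + (7445,427)
→ (57799, 3315).  Check: 57799²=3340724401, 304·3315²=3340724400, difference 1.

57799 3315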